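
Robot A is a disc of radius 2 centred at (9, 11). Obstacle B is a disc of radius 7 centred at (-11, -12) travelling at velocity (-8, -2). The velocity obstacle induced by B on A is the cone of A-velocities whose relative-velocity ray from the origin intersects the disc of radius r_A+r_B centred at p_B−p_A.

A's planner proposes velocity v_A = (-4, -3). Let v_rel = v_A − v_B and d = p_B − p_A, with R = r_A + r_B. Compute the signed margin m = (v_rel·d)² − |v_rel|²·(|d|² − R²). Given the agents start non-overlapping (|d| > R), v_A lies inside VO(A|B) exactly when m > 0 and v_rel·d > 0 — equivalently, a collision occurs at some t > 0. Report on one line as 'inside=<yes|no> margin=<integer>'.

d = (-20, -23),  |d|² = 929;  R = 2+7 = 9,  c = 929−9² = 848
v_rel = (4, -1),  |v_rel|² = 17;  v_rel·d = (4)·(-20) + (-1)·(-23) = -57
17·t² + 114·t + 848 = 0  ⇒  m = (-57)² − 17·848 = -11167
m = -11167 < 0,  v_rel·d = -57 < 0  ⇒  outside

inside=no margin=-11167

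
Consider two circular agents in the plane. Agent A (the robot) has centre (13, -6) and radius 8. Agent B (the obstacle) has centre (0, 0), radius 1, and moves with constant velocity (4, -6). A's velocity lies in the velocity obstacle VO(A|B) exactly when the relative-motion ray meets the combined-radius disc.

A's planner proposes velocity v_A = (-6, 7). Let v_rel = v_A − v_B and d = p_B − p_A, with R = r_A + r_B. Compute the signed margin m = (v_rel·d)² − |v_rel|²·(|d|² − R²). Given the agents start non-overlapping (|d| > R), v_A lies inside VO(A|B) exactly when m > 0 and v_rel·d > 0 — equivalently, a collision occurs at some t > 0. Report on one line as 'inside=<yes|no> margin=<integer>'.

d = (-13, 6),  |d|² = 205;  R = 8+1 = 9,  c = 205−9² = 124
v_rel = (-10, 13),  |v_rel|² = 269;  v_rel·d = (-10)·(-13) + (13)·(6) = 208
269·t² − 416·t + 124 = 0  ⇒  m = 208² − 269·124 = 9908
m = 9908 > 0,  v_rel·d = 208 > 0  ⇒  inside

inside=yes margin=9908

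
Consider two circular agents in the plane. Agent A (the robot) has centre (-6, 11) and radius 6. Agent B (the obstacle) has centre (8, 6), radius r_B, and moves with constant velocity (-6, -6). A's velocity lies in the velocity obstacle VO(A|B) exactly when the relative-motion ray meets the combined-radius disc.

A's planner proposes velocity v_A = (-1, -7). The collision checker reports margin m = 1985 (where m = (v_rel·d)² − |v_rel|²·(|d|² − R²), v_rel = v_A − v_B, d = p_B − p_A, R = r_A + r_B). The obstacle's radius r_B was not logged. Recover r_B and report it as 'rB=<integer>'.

m = 1985
d = (14, -5);  v_rel = (5, -1),  |v_rel|² = 26
v_rel×d = (5)·(-5) − (-1)·(14) = -11
since m = R²·26 − (-11)²:  R² = (121 + 1985) / 26 = 81
R = √81 = 9  ⇒  r_B = 9 − 6 = 3

rB=3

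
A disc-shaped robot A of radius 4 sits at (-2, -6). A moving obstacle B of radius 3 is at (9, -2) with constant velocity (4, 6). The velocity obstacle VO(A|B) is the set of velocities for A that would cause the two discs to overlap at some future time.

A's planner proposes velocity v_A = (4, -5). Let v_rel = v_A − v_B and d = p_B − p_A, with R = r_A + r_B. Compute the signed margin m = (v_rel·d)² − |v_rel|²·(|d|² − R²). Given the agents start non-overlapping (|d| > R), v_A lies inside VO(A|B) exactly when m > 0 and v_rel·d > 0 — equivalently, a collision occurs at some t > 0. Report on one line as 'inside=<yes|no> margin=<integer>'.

d = (11, 4),  |d|² = 137;  R = 4+3 = 7,  c = 137−7² = 88
v_rel = (0, -11),  |v_rel|² = 121;  v_rel·d = (0)·(11) + (-11)·(4) = -44
121·t² + 88·t + 88 = 0  ⇒  m = (-44)² − 121·88 = -8712
m = -8712 < 0,  v_rel·d = -44 < 0  ⇒  outside

inside=no margin=-8712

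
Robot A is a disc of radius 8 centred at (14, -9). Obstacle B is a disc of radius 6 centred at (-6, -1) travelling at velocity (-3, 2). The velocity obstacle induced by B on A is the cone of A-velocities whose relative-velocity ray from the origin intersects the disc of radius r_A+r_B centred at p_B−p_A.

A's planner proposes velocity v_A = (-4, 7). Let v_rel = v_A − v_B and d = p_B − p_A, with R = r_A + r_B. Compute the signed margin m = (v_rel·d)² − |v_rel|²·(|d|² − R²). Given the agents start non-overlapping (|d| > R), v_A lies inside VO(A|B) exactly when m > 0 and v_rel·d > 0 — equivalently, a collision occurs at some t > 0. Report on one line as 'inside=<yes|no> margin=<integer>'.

d = (-20, 8),  |d|² = 464;  R = 8+6 = 14,  c = 464−14² = 268
v_rel = (-1, 5),  |v_rel|² = 26;  v_rel·d = (-1)·(-20) + (5)·(8) = 60
26·t² − 120·t + 268 = 0  ⇒  m = 60² − 26·268 = -3368
m = -3368 < 0,  v_rel·d = 60 > 0  ⇒  outside

inside=no margin=-3368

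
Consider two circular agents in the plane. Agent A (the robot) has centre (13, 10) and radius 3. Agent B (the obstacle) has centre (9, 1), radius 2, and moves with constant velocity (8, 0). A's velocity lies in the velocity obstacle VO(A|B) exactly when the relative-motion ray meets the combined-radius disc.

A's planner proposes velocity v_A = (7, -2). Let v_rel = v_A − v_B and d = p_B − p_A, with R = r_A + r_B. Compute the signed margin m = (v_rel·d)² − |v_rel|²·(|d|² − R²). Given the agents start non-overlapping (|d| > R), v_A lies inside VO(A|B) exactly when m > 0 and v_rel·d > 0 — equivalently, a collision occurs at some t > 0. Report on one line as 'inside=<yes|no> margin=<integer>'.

d = (-4, -9),  |d|² = 97;  R = 3+2 = 5,  c = 97−5² = 72
v_rel = (-1, -2),  |v_rel|² = 5;  v_rel·d = (-1)·(-4) + (-2)·(-9) = 22
5·t² − 44·t + 72 = 0  ⇒  m = 22² − 5·72 = 124
m = 124 > 0,  v_rel·d = 22 > 0  ⇒  inside

inside=yes margin=124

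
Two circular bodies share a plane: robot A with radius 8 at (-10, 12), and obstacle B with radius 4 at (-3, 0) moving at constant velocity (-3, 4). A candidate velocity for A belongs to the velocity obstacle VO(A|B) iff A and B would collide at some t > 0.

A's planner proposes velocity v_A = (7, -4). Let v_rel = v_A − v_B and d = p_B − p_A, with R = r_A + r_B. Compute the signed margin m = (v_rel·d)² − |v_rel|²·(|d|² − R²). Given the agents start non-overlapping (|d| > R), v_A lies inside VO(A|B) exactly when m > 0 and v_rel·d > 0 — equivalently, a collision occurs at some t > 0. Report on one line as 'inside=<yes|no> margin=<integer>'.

d = (7, -12),  |d|² = 193;  R = 8+4 = 12,  c = 193−12² = 49
v_rel = (10, -8),  |v_rel|² = 164;  v_rel·d = (10)·(7) + (-8)·(-12) = 166
164·t² − 332·t + 49 = 0  ⇒  m = 166² − 164·49 = 19520
m = 19520 > 0,  v_rel·d = 166 > 0  ⇒  inside

inside=yes margin=19520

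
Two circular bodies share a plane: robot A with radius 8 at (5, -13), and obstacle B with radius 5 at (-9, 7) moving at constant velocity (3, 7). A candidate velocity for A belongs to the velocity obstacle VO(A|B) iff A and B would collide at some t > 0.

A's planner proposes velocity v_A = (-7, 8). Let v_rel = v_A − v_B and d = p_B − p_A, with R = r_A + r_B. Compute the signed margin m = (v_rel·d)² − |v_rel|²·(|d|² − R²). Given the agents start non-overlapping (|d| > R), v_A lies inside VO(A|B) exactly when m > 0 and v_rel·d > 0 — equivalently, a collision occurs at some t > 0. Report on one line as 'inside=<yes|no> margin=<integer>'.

d = (-14, 20),  |d|² = 596;  R = 8+5 = 13,  c = 596−13² = 427
v_rel = (-10, 1),  |v_rel|² = 101;  v_rel·d = (-10)·(-14) + (1)·(20) = 160
101·t² − 320·t + 427 = 0  ⇒  m = 160² − 101·427 = -17527
m = -17527 < 0,  v_rel·d = 160 > 0  ⇒  outside

inside=no margin=-17527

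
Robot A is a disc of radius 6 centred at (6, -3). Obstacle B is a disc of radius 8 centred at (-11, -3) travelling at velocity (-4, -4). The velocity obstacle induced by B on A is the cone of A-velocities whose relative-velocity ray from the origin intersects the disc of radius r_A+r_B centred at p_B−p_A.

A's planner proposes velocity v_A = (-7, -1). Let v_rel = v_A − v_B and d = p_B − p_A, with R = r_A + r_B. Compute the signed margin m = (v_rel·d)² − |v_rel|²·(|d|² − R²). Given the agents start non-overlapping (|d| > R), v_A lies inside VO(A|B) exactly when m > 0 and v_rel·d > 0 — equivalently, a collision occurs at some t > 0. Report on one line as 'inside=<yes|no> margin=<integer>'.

d = (-17, 0),  |d|² = 289;  R = 6+8 = 14,  c = 289−14² = 93
v_rel = (-3, 3),  |v_rel|² = 18;  v_rel·d = (-3)·(-17) + (3)·(0) = 51
18·t² − 102·t + 93 = 0  ⇒  m = 51² − 18·93 = 927
m = 927 > 0,  v_rel·d = 51 > 0  ⇒  inside

inside=yes margin=927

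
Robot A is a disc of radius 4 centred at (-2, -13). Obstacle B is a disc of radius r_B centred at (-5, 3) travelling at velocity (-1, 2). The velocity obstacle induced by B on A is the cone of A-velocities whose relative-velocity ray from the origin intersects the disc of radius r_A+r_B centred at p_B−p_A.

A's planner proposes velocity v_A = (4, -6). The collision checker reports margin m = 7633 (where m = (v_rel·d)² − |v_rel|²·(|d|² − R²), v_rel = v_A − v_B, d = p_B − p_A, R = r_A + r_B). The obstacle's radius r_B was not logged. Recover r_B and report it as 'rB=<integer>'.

m = 7633
d = (-3, 16);  v_rel = (5, -8),  |v_rel|² = 89
v_rel×d = (5)·(16) − (-8)·(-3) = 56
since m = R²·89 − 56²:  R² = (3136 + 7633) / 89 = 121
R = √121 = 11  ⇒  r_B = 11 − 4 = 7

rB=7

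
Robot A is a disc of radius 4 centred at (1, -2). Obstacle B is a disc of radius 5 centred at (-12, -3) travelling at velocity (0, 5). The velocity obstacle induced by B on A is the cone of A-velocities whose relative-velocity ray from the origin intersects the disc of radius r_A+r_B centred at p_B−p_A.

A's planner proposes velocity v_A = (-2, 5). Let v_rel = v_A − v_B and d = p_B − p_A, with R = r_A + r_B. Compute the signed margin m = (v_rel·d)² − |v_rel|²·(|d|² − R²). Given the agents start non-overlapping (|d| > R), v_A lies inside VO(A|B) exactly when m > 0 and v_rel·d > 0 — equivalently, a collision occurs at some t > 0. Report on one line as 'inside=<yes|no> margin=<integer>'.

d = (-13, -1),  |d|² = 170;  R = 4+5 = 9,  c = 170−9² = 89
v_rel = (-2, 0),  |v_rel|² = 4;  v_rel·d = (-2)·(-13) + (0)·(-1) = 26
4·t² − 52·t + 89 = 0  ⇒  m = 26² − 4·89 = 320
m = 320 > 0,  v_rel·d = 26 > 0  ⇒  inside

inside=yes margin=320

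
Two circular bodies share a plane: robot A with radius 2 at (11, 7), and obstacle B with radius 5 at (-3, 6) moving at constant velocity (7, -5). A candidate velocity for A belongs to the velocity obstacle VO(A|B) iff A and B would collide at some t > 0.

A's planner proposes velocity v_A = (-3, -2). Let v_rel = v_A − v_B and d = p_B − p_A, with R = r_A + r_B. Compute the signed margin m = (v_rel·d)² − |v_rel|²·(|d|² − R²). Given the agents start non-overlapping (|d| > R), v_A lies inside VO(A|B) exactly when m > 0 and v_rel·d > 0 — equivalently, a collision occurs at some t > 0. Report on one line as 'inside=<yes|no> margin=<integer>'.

d = (-14, -1),  |d|² = 197;  R = 2+5 = 7,  c = 197−7² = 148
v_rel = (-10, 3),  |v_rel|² = 109;  v_rel·d = (-10)·(-14) + (3)·(-1) = 137
109·t² − 274·t + 148 = 0  ⇒  m = 137² − 109·148 = 2637
m = 2637 > 0,  v_rel·d = 137 > 0  ⇒  inside

inside=yes margin=2637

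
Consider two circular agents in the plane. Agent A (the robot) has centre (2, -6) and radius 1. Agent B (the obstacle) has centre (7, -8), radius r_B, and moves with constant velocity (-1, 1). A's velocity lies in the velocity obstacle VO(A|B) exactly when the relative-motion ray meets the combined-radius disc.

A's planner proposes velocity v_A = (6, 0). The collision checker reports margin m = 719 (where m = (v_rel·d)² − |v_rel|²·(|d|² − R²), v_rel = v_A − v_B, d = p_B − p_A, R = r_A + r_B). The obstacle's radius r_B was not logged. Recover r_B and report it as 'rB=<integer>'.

m = 719
d = (5, -2);  v_rel = (7, -1),  |v_rel|² = 50
v_rel×d = (7)·(-2) − (-1)·(5) = -9
since m = R²·50 − (-9)²:  R² = (81 + 719) / 50 = 16
R = √16 = 4  ⇒  r_B = 4 − 1 = 3

rB=3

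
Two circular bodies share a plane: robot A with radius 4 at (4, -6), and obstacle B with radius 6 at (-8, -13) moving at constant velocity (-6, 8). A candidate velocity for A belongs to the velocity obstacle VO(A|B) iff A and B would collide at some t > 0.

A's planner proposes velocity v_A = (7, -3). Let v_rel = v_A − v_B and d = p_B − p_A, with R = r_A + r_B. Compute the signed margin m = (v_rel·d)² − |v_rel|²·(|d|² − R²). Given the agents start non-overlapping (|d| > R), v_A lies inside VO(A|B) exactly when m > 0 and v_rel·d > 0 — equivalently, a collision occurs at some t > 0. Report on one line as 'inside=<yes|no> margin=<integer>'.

d = (-12, -7),  |d|² = 193;  R = 4+6 = 10,  c = 193−10² = 93
v_rel = (13, -11),  |v_rel|² = 290;  v_rel·d = (13)·(-12) + (-11)·(-7) = -79
290·t² + 158·t + 93 = 0  ⇒  m = (-79)² − 290·93 = -20729
m = -20729 < 0,  v_rel·d = -79 < 0  ⇒  outside

inside=no margin=-20729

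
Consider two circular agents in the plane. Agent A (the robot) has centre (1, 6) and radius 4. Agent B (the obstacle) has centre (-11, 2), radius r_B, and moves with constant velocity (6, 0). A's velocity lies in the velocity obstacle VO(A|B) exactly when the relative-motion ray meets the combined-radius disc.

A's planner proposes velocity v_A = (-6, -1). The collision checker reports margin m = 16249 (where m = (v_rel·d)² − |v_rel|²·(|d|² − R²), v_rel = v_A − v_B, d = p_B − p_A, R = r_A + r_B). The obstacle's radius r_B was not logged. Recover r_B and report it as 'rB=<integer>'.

m = 16249
d = (-12, -4);  v_rel = (-12, -1),  |v_rel|² = 145
v_rel×d = (-12)·(-4) − (-1)·(-12) = 36
since m = R²·145 − 36²:  R² = (1296 + 16249) / 145 = 121
R = √121 = 11  ⇒  r_B = 11 − 4 = 7

rB=7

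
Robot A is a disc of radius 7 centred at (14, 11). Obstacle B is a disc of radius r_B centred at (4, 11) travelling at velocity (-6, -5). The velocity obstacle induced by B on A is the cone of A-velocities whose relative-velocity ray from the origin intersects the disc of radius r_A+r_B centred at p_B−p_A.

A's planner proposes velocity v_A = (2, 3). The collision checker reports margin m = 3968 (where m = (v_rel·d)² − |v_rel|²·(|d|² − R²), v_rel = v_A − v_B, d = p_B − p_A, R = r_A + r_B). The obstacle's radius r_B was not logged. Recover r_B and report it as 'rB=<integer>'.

m = 3968
d = (-10, 0);  v_rel = (8, 8),  |v_rel|² = 128
v_rel×d = (8)·(0) − (8)·(-10) = 80
since m = R²·128 − 80²:  R² = (6400 + 3968) / 128 = 81
R = √81 = 9  ⇒  r_B = 9 − 7 = 2

rB=2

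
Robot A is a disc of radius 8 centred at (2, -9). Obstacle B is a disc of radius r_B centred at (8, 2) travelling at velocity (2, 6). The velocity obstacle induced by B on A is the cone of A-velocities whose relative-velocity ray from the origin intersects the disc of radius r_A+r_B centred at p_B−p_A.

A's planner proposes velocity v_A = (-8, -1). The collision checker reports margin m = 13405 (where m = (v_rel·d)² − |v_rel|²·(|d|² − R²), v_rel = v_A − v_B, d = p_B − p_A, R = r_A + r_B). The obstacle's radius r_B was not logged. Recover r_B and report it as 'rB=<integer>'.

m = 13405
d = (6, 11);  v_rel = (-10, -7),  |v_rel|² = 149
v_rel×d = (-10)·(11) − (-7)·(6) = -68
since m = R²·149 − (-68)²:  R² = (4624 + 13405) / 149 = 121
R = √121 = 11  ⇒  r_B = 11 − 8 = 3

rB=3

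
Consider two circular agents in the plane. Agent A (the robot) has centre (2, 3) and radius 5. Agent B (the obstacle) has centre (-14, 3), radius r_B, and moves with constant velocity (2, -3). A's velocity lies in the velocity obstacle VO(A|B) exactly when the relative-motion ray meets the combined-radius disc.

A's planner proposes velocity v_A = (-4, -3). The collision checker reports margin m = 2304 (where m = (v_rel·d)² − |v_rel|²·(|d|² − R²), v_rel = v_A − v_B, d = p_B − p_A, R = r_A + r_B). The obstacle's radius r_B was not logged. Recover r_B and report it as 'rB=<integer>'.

m = 2304
d = (-16, 0);  v_rel = (-6, 0),  |v_rel|² = 36
v_rel×d = (-6)·(0) − (0)·(-16) = 0
since m = R²·36 − 0²:  R² = (0 + 2304) / 36 = 64
R = √64 = 8  ⇒  r_B = 8 − 5 = 3

rB=3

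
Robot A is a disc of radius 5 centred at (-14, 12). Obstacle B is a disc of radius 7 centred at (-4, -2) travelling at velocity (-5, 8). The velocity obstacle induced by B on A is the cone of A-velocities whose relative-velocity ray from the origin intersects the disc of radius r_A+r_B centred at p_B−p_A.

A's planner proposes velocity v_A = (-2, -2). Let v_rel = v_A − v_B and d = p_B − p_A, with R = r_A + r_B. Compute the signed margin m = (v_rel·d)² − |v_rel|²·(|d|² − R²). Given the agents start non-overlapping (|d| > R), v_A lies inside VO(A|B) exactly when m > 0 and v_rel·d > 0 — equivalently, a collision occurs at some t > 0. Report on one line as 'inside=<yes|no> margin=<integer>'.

d = (10, -14),  |d|² = 296;  R = 5+7 = 12,  c = 296−12² = 152
v_rel = (3, -10),  |v_rel|² = 109;  v_rel·d = (3)·(10) + (-10)·(-14) = 170
109·t² − 340·t + 152 = 0  ⇒  m = 170² − 109·152 = 12332
m = 12332 > 0,  v_rel·d = 170 > 0  ⇒  inside

inside=yes margin=12332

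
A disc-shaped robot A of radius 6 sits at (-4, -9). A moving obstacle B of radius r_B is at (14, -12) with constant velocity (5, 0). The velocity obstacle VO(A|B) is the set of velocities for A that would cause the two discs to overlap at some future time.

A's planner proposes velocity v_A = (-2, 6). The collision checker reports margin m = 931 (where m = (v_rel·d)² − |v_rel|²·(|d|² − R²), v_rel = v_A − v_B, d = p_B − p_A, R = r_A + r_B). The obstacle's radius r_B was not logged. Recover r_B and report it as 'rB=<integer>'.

m = 931
d = (18, -3);  v_rel = (-7, 6),  |v_rel|² = 85
v_rel×d = (-7)·(-3) − (6)·(18) = -87
since m = R²·85 − (-87)²:  R² = (7569 + 931) / 85 = 100
R = √100 = 10  ⇒  r_B = 10 − 6 = 4

rB=4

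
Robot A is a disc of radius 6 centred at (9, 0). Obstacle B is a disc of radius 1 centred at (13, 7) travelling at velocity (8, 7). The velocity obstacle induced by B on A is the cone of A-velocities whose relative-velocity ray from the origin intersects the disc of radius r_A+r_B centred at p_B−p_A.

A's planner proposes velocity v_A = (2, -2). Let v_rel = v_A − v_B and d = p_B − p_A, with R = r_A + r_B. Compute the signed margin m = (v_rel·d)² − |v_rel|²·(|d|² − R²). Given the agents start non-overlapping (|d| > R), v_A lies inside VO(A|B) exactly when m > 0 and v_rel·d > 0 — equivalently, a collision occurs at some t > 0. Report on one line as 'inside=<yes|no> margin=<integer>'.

d = (4, 7),  |d|² = 65;  R = 6+1 = 7,  c = 65−7² = 16
v_rel = (-6, -9),  |v_rel|² = 117;  v_rel·d = (-6)·(4) + (-9)·(7) = -87
117·t² + 174·t + 16 = 0  ⇒  m = (-87)² − 117·16 = 5697
m = 5697 > 0,  v_rel·d = -87 < 0  ⇒  outside

inside=no margin=5697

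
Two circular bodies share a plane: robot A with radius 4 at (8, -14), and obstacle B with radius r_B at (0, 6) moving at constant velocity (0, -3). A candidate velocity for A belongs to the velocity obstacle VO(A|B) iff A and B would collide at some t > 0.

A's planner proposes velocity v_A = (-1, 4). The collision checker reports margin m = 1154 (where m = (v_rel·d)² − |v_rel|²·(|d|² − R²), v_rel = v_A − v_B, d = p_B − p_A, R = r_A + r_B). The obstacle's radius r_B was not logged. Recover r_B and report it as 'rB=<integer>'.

m = 1154
d = (-8, 20);  v_rel = (-1, 7),  |v_rel|² = 50
v_rel×d = (-1)·(20) − (7)·(-8) = 36
since m = R²·50 − 36²:  R² = (1296 + 1154) / 50 = 49
R = √49 = 7  ⇒  r_B = 7 − 4 = 3

rB=3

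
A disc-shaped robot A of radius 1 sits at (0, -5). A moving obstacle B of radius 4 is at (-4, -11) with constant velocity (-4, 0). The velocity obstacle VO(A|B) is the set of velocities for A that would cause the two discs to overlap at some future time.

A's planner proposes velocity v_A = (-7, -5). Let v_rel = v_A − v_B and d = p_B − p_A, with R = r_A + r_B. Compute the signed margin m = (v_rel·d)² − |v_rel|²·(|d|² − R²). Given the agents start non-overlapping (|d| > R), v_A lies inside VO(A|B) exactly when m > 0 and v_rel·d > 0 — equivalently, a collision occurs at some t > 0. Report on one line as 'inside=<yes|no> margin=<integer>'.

d = (-4, -6),  |d|² = 52;  R = 1+4 = 5,  c = 52−5² = 27
v_rel = (-3, -5),  |v_rel|² = 34;  v_rel·d = (-3)·(-4) + (-5)·(-6) = 42
34·t² − 84·t + 27 = 0  ⇒  m = 42² − 34·27 = 846
m = 846 > 0,  v_rel·d = 42 > 0  ⇒  inside

inside=yes margin=846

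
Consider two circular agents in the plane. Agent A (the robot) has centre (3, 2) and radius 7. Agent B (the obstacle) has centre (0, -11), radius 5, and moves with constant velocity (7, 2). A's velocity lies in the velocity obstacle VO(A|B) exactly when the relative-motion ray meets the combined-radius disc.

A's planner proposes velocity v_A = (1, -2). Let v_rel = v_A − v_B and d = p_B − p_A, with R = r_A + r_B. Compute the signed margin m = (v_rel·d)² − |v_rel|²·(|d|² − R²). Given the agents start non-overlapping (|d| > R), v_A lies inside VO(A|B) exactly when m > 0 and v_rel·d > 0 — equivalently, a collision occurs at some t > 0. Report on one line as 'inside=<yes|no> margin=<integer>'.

d = (-3, -13),  |d|² = 178;  R = 7+5 = 12,  c = 178−12² = 34
v_rel = (-6, -4),  |v_rel|² = 52;  v_rel·d = (-6)·(-3) + (-4)·(-13) = 70
52·t² − 140·t + 34 = 0  ⇒  m = 70² − 52·34 = 3132
m = 3132 > 0,  v_rel·d = 70 > 0  ⇒  inside

inside=yes margin=3132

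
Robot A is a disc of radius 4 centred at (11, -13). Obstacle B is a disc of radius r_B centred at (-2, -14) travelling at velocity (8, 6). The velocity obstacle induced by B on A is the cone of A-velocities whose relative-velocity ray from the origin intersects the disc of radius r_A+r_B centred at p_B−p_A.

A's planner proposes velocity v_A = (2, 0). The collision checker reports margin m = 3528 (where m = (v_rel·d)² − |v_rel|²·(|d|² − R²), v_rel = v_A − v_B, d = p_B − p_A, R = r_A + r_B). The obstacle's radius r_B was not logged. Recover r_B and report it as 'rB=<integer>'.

m = 3528
d = (-13, -1);  v_rel = (-6, -6),  |v_rel|² = 72
v_rel×d = (-6)·(-1) − (-6)·(-13) = -72
since m = R²·72 − (-72)²:  R² = (5184 + 3528) / 72 = 121
R = √121 = 11  ⇒  r_B = 11 − 4 = 7

rB=7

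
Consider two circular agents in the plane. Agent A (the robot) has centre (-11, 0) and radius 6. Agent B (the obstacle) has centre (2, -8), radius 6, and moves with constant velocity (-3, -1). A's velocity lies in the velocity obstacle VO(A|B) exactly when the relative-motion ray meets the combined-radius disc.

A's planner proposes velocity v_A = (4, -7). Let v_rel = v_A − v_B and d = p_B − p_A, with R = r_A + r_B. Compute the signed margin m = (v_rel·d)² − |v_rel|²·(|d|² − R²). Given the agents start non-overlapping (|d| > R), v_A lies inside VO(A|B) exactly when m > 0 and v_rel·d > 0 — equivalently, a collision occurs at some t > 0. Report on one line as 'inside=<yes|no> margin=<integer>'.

d = (13, -8),  |d|² = 233;  R = 6+6 = 12,  c = 233−12² = 89
v_rel = (7, -6),  |v_rel|² = 85;  v_rel·d = (7)·(13) + (-6)·(-8) = 139
85·t² − 278·t + 89 = 0  ⇒  m = 139² − 85·89 = 11756
m = 11756 > 0,  v_rel·d = 139 > 0  ⇒  inside

inside=yes margin=11756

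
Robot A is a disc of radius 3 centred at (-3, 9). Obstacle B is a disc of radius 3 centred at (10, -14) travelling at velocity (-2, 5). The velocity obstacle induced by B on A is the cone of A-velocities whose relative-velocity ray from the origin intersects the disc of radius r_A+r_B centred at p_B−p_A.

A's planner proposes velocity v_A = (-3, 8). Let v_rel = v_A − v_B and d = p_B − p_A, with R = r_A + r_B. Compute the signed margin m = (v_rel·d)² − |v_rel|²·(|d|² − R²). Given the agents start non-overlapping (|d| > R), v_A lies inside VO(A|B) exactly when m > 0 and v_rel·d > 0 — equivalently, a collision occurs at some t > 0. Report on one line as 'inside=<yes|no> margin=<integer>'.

d = (13, -23),  |d|² = 698;  R = 3+3 = 6,  c = 698−6² = 662
v_rel = (-1, 3),  |v_rel|² = 10;  v_rel·d = (-1)·(13) + (3)·(-23) = -82
10·t² + 164·t + 662 = 0  ⇒  m = (-82)² − 10·662 = 104
m = 104 > 0,  v_rel·d = -82 < 0  ⇒  outside

inside=no margin=104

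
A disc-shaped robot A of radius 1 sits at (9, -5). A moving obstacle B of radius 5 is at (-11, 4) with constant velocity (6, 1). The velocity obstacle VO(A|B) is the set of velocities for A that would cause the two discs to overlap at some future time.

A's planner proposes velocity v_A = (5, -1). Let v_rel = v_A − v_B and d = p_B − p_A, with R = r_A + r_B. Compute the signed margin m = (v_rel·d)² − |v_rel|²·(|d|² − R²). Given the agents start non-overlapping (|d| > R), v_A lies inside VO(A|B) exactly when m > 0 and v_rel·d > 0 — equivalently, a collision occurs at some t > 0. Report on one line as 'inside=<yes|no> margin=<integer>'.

d = (-20, 9),  |d|² = 481;  R = 1+5 = 6,  c = 481−6² = 445
v_rel = (-1, -2),  |v_rel|² = 5;  v_rel·d = (-1)·(-20) + (-2)·(9) = 2
5·t² − 4·t + 445 = 0  ⇒  m = 2² − 5·445 = -2221
m = -2221 < 0,  v_rel·d = 2 > 0  ⇒  outside

inside=no margin=-2221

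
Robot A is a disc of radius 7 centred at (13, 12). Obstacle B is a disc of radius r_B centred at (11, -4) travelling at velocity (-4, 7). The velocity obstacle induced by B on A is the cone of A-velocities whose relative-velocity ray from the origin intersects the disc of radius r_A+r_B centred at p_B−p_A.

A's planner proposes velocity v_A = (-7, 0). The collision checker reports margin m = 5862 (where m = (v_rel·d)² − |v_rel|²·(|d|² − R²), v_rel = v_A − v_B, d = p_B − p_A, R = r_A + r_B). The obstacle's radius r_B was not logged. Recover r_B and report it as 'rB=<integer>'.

m = 5862
d = (-2, -16);  v_rel = (-3, -7),  |v_rel|² = 58
v_rel×d = (-3)·(-16) − (-7)·(-2) = 34
since m = R²·58 − 34²:  R² = (1156 + 5862) / 58 = 121
R = √121 = 11  ⇒  r_B = 11 − 7 = 4

rB=4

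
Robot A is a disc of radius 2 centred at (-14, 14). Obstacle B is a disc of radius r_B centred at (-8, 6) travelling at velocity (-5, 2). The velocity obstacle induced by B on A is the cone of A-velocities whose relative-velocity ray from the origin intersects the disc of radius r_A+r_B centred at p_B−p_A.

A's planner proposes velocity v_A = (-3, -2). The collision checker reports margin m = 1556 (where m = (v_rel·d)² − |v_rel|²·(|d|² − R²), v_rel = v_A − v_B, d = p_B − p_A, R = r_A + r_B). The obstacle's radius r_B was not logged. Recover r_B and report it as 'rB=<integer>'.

m = 1556
d = (6, -8);  v_rel = (2, -4),  |v_rel|² = 20
v_rel×d = (2)·(-8) − (-4)·(6) = 8
since m = R²·20 − 8²:  R² = (64 + 1556) / 20 = 81
R = √81 = 9  ⇒  r_B = 9 − 2 = 7

rB=7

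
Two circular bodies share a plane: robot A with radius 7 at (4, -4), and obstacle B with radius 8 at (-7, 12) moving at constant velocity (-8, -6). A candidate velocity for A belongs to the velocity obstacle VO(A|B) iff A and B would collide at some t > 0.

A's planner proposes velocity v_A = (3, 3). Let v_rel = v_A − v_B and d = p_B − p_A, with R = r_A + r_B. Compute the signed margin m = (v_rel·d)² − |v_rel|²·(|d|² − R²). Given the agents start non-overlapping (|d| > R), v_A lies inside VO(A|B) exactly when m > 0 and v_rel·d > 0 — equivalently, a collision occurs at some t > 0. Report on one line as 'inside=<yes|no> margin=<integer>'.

d = (-11, 16),  |d|² = 377;  R = 7+8 = 15,  c = 377−15² = 152
v_rel = (11, 9),  |v_rel|² = 202;  v_rel·d = (11)·(-11) + (9)·(16) = 23
202·t² − 46·t + 152 = 0  ⇒  m = 23² − 202·152 = -30175
m = -30175 < 0,  v_rel·d = 23 > 0  ⇒  outside

inside=no margin=-30175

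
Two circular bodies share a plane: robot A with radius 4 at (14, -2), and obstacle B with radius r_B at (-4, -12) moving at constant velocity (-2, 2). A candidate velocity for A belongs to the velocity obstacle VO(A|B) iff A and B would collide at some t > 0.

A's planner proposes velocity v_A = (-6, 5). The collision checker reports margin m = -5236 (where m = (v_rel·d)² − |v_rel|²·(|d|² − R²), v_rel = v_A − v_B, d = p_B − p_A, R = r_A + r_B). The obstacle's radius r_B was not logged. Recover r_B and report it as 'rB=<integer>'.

m = -5236
d = (-18, -10);  v_rel = (-4, 3),  |v_rel|² = 25
v_rel×d = (-4)·(-10) − (3)·(-18) = 94
since m = R²·25 − 94²:  R² = (8836 + -5236) / 25 = 144
R = √144 = 12  ⇒  r_B = 12 − 4 = 8

rB=8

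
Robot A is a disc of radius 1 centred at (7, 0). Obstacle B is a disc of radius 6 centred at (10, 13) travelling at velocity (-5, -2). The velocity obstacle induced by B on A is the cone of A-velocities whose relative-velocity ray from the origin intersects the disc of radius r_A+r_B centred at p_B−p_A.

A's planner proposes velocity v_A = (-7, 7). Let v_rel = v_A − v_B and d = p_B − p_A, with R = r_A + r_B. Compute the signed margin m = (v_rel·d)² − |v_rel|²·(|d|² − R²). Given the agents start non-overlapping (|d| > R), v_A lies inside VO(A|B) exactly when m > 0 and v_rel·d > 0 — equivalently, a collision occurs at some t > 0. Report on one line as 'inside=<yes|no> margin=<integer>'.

d = (3, 13),  |d|² = 178;  R = 1+6 = 7,  c = 178−7² = 129
v_rel = (-2, 9),  |v_rel|² = 85;  v_rel·d = (-2)·(3) + (9)·(13) = 111
85·t² − 222·t + 129 = 0  ⇒  m = 111² − 85·129 = 1356
m = 1356 > 0,  v_rel·d = 111 > 0  ⇒  inside

inside=yes margin=1356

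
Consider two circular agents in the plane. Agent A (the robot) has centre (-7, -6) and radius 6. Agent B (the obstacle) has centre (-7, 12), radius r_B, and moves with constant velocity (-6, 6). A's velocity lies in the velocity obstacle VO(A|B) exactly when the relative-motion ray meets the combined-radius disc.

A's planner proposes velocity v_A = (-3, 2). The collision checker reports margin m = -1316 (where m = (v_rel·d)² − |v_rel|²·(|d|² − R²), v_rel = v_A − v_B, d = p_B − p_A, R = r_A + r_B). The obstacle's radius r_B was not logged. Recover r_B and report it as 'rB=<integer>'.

m = -1316
d = (0, 18);  v_rel = (3, -4),  |v_rel|² = 25
v_rel×d = (3)·(18) − (-4)·(0) = 54
since m = R²·25 − 54²:  R² = (2916 + -1316) / 25 = 64
R = √64 = 8  ⇒  r_B = 8 − 6 = 2

rB=2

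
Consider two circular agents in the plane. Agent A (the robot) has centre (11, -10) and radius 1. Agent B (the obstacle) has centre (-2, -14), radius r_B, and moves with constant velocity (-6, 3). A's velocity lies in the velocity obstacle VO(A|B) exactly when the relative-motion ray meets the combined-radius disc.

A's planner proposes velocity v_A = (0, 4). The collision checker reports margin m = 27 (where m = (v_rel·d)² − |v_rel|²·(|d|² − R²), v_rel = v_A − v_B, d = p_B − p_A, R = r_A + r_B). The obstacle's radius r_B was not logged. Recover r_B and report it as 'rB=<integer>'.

m = 27
d = (-13, -4);  v_rel = (6, 1),  |v_rel|² = 37
v_rel×d = (6)·(-4) − (1)·(-13) = -11
since m = R²·37 − (-11)²:  R² = (121 + 27) / 37 = 4
R = √4 = 2  ⇒  r_B = 2 − 1 = 1

rB=1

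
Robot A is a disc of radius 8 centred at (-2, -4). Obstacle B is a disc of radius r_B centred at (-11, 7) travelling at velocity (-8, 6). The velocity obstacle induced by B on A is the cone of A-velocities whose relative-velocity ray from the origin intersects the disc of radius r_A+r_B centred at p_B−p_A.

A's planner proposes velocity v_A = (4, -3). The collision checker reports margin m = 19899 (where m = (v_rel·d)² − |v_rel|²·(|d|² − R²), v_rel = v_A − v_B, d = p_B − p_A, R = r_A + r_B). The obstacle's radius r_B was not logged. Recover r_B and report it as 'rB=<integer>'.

m = 19899
d = (-9, 11);  v_rel = (12, -9),  |v_rel|² = 225
v_rel×d = (12)·(11) − (-9)·(-9) = 51
since m = R²·225 − 51²:  R² = (2601 + 19899) / 225 = 100
R = √100 = 10  ⇒  r_B = 10 − 8 = 2

rB=2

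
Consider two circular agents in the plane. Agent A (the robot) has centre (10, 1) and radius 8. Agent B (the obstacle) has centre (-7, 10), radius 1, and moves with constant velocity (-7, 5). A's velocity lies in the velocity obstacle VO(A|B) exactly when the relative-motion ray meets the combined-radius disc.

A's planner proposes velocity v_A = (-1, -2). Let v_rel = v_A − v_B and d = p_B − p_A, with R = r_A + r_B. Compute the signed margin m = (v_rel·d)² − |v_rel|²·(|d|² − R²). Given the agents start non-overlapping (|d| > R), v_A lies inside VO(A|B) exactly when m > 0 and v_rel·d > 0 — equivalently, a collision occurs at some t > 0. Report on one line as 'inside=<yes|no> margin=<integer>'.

d = (-17, 9),  |d|² = 370;  R = 8+1 = 9,  c = 370−9² = 289
v_rel = (6, -7),  |v_rel|² = 85;  v_rel·d = (6)·(-17) + (-7)·(9) = -165
85·t² + 330·t + 289 = 0  ⇒  m = (-165)² − 85·289 = 2660
m = 2660 > 0,  v_rel·d = -165 < 0  ⇒  outside

inside=no margin=2660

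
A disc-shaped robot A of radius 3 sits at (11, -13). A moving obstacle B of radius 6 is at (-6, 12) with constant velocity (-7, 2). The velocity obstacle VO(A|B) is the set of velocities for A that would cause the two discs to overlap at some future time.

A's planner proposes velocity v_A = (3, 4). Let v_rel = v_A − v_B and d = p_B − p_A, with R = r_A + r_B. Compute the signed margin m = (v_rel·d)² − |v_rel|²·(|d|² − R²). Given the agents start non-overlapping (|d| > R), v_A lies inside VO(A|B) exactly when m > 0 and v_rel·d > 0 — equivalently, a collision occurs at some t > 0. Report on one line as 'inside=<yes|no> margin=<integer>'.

d = (-17, 25),  |d|² = 914;  R = 3+6 = 9,  c = 914−9² = 833
v_rel = (10, 2),  |v_rel|² = 104;  v_rel·d = (10)·(-17) + (2)·(25) = -120
104·t² + 240·t + 833 = 0  ⇒  m = (-120)² − 104·833 = -72232
m = -72232 < 0,  v_rel·d = -120 < 0  ⇒  outside

inside=no margin=-72232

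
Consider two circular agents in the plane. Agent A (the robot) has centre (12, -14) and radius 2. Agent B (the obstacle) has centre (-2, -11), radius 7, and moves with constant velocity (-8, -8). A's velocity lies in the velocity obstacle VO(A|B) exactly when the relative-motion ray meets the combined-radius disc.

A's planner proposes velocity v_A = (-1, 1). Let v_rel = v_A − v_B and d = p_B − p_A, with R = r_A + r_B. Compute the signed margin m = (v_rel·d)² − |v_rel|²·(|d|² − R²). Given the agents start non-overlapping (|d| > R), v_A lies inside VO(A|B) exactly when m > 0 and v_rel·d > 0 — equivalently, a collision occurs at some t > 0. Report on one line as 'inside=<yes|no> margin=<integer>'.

d = (-14, 3),  |d|² = 205;  R = 2+7 = 9,  c = 205−9² = 124
v_rel = (7, 9),  |v_rel|² = 130;  v_rel·d = (7)·(-14) + (9)·(3) = -71
130·t² + 142·t + 124 = 0  ⇒  m = (-71)² − 130·124 = -11079
m = -11079 < 0,  v_rel·d = -71 < 0  ⇒  outside

inside=no margin=-11079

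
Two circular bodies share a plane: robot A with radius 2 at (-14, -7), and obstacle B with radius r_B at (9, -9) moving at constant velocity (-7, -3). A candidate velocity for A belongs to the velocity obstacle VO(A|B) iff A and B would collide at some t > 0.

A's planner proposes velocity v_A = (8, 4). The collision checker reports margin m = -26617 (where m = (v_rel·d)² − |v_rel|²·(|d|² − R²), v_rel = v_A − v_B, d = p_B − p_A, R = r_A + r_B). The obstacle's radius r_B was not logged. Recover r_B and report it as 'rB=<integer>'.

m = -26617
d = (23, -2);  v_rel = (15, 7),  |v_rel|² = 274
v_rel×d = (15)·(-2) − (7)·(23) = -191
since m = R²·274 − (-191)²:  R² = (36481 + -26617) / 274 = 36
R = √36 = 6  ⇒  r_B = 6 − 2 = 4

rB=4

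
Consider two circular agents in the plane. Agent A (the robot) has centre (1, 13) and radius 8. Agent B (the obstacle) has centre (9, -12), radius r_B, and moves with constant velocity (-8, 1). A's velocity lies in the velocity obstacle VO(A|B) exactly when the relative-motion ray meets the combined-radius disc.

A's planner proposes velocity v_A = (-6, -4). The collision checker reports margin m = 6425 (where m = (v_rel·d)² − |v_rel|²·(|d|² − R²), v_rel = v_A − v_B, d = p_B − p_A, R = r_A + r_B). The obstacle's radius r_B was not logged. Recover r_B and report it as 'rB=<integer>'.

m = 6425
d = (8, -25);  v_rel = (2, -5),  |v_rel|² = 29
v_rel×d = (2)·(-25) − (-5)·(8) = -10
since m = R²·29 − (-10)²:  R² = (100 + 6425) / 29 = 225
R = √225 = 15  ⇒  r_B = 15 − 8 = 7

rB=7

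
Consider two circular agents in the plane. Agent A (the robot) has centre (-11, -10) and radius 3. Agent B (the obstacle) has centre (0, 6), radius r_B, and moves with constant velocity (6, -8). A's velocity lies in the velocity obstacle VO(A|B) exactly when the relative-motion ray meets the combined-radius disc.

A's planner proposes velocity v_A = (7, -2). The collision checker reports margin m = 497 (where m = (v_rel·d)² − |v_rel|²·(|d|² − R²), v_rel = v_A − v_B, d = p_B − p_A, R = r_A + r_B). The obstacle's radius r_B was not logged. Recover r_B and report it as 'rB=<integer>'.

m = 497
d = (11, 16);  v_rel = (1, 6),  |v_rel|² = 37
v_rel×d = (1)·(16) − (6)·(11) = -50
since m = R²·37 − (-50)²:  R² = (2500 + 497) / 37 = 81
R = √81 = 9  ⇒  r_B = 9 − 3 = 6

rB=6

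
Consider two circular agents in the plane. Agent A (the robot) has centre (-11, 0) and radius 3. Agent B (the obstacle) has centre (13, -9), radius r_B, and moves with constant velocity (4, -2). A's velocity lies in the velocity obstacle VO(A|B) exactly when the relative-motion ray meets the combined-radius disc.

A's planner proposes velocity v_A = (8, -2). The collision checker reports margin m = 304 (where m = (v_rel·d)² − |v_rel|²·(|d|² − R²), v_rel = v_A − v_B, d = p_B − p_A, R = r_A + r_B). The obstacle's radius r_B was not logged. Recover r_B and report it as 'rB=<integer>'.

m = 304
d = (24, -9);  v_rel = (4, 0),  |v_rel|² = 16
v_rel×d = (4)·(-9) − (0)·(24) = -36
since m = R²·16 − (-36)²:  R² = (1296 + 304) / 16 = 100
R = √100 = 10  ⇒  r_B = 10 − 3 = 7

rB=7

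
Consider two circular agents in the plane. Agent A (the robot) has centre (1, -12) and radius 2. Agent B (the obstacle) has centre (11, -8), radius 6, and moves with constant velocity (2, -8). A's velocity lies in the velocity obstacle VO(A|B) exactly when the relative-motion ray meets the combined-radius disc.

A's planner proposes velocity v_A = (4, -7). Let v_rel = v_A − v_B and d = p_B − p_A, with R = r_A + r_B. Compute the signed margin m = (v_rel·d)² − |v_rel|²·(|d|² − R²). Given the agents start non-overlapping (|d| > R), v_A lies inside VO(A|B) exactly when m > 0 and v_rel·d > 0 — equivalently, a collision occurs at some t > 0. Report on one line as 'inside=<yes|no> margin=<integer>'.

d = (10, 4),  |d|² = 116;  R = 2+6 = 8,  c = 116−8² = 52
v_rel = (2, 1),  |v_rel|² = 5;  v_rel·d = (2)·(10) + (1)·(4) = 24
5·t² − 48·t + 52 = 0  ⇒  m = 24² − 5·52 = 316
m = 316 > 0,  v_rel·d = 24 > 0  ⇒  inside

inside=yes margin=316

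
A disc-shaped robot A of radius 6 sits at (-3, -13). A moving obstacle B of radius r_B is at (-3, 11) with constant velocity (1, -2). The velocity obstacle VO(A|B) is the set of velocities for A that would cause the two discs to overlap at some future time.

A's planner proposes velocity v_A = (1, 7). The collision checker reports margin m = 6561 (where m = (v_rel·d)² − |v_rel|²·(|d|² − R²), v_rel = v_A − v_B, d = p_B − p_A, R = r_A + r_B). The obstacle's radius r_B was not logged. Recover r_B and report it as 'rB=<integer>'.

m = 6561
d = (0, 24);  v_rel = (0, 9),  |v_rel|² = 81
v_rel×d = (0)·(24) − (9)·(0) = 0
since m = R²·81 − 0²:  R² = (0 + 6561) / 81 = 81
R = √81 = 9  ⇒  r_B = 9 − 6 = 3

rB=3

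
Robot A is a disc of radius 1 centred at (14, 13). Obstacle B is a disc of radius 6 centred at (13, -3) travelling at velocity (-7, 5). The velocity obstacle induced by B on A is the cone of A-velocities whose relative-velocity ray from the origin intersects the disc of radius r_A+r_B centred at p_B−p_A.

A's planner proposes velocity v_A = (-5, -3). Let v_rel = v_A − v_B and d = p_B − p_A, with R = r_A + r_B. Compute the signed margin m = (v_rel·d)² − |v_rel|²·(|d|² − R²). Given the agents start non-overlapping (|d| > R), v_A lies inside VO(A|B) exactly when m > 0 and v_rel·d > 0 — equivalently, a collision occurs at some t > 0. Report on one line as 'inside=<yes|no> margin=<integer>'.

d = (-1, -16),  |d|² = 257;  R = 1+6 = 7,  c = 257−7² = 208
v_rel = (2, -8),  |v_rel|² = 68;  v_rel·d = (2)·(-1) + (-8)·(-16) = 126
68·t² − 252·t + 208 = 0  ⇒  m = 126² − 68·208 = 1732
m = 1732 > 0,  v_rel·d = 126 > 0  ⇒  inside

inside=yes margin=1732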